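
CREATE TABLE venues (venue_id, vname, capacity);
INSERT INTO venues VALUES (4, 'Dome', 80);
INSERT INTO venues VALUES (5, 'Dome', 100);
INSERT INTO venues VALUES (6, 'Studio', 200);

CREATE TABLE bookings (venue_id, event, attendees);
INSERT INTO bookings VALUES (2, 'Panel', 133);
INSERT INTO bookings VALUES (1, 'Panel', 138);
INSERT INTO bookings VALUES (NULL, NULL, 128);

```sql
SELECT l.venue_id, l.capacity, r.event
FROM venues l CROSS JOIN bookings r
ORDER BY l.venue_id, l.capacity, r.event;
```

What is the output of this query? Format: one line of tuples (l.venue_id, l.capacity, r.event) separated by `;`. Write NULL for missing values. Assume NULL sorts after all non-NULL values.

(4, 80, Panel); (4, 80, Panel); (4, 80, NULL); (5, 100, Panel); (5, 100, Panel); (5, 100, NULL); (6, 200, Panel); (6, 200, Panel); (6, 200, NULL)

CROSS JOIN pairs every row of `venues` with every row of `bookings`: 3 × 3 = 9 rows.
After projecting and ordering:
l.venue_id | l.capacity | r.event
4 | 80 | Panel
4 | 80 | Panel
4 | 80 | NULL
5 | 100 | Panel
5 | 100 | Panel
5 | 100 | NULL
6 | 200 | Panel
6 | 200 | Panel
6 | 200 | NULL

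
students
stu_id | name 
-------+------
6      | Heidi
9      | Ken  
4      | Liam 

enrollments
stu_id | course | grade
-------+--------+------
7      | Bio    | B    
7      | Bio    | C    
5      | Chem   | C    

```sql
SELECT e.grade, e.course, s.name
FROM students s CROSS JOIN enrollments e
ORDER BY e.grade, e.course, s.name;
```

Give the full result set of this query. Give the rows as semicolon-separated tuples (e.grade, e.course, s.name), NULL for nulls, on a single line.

(B, Bio, Heidi); (B, Bio, Ken); (B, Bio, Liam); (C, Bio, Heidi); (C, Bio, Ken); (C, Bio, Liam); (C, Chem, Heidi); (C, Chem, Ken); (C, Chem, Liam)

CROSS JOIN pairs every row of `students` with every row of `enrollments`: 3 × 3 = 9 rows.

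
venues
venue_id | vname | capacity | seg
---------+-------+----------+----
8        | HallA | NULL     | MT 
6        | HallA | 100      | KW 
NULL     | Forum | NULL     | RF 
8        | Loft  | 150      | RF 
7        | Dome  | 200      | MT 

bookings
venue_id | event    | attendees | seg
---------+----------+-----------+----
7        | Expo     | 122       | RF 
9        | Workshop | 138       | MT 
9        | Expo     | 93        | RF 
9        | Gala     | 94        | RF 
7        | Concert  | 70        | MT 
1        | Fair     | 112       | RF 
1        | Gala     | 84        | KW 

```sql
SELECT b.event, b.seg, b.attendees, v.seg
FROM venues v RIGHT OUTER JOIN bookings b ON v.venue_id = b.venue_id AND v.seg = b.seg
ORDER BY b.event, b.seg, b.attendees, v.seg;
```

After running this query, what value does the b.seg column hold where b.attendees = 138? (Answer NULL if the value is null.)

MT

RIGHT JOIN keeps every row from `bookings`; unmatched rows get NULL for `venues`'s columns.
Matching on v.venue_id = b.venue_id AND v.seg = b.seg. A NULL in a compared column never satisfies the condition.
- venue_id=8, seg=MT: no matching b row.
- venue_id=6, seg=KW: no matching b row.
- venue_id=NULL, seg=RF: no matching b row.
- venue_id=8, seg=RF: no matching b row.
- venue_id=7, seg=MT: 1 matching b row(s), so 1 row(s) emitted.
- 6 b row(s) had no v match → kept, v columns NULL.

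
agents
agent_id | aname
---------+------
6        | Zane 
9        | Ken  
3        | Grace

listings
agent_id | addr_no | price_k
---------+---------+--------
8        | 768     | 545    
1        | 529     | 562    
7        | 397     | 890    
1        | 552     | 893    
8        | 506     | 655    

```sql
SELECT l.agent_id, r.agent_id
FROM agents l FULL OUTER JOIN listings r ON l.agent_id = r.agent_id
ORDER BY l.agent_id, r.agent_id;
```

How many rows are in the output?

8

FULL OUTER JOIN keeps every row from both sides; unmatched rows get NULL for the other side's columns.
Matching on l.agent_id = r.agent_id.
- l (agent_id=6) has no partner → padded with NULL.
- l (agent_id=9) has no partner → padded with NULL.
- l (agent_id=3) has no partner → padded with NULL.
- 5 row(s) from r found no l partner → padded with NULL.
Total: 0 matched + 8 padded = 8 rows.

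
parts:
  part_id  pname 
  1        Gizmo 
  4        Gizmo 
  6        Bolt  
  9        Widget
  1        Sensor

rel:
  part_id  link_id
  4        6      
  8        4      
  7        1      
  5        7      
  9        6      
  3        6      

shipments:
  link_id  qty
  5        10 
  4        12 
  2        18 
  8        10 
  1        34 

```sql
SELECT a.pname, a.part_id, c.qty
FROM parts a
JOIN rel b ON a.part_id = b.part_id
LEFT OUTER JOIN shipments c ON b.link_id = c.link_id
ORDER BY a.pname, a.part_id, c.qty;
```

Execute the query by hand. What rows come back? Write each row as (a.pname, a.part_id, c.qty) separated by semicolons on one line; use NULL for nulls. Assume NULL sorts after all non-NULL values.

Evaluate left to right. First `parts a INNER JOIN rel b` on part_id: 2 row(s).
Then LEFT JOIN `shipments c` on link_id: each of those 2 rows is kept; rows whose b.link_id has no match in c get NULL for c's columns.

(Gizmo, 4, NULL); (Widget, 9, NULL)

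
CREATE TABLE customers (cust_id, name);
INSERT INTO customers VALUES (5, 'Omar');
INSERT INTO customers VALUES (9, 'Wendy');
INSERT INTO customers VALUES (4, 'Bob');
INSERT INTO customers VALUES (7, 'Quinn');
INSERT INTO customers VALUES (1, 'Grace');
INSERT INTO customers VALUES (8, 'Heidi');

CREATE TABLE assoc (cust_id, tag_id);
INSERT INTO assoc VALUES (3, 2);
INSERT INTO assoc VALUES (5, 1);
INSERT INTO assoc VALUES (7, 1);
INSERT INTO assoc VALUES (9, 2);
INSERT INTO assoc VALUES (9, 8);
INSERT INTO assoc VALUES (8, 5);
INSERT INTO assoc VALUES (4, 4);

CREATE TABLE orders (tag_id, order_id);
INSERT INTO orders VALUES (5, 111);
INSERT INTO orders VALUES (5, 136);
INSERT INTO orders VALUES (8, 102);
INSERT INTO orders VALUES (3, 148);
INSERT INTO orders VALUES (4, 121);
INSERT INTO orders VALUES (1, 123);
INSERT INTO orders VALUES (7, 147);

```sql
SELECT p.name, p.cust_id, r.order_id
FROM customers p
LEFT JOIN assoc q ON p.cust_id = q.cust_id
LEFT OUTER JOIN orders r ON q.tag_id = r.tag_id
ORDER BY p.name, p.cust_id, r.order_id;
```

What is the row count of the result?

Joins associate left-to-right: customers LEFT JOIN assoc on cust_id gives 7 intermediate row(s).
Then LEFT JOIN `orders r` on tag_id: each of those 7 rows is kept; rows whose q.tag_id has no match in r get NULL for r's columns.
Result: 8 row(s).

8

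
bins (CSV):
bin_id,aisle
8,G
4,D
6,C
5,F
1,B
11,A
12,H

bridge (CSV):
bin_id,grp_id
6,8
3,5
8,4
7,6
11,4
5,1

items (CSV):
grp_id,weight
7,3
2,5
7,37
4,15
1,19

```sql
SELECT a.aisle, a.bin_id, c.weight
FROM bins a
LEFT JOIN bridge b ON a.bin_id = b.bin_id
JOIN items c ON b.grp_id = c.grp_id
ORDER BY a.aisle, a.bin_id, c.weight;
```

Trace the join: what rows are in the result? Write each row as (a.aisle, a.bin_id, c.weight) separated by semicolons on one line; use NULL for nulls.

(A, 11, 15); (F, 5, 19); (G, 8, 15)

Joins associate left-to-right: bins LEFT JOIN bridge on bin_id gives 7 intermediate row(s).
Then INNER JOIN `items c` on grp_id: keep only rows whose b.grp_id appears in c.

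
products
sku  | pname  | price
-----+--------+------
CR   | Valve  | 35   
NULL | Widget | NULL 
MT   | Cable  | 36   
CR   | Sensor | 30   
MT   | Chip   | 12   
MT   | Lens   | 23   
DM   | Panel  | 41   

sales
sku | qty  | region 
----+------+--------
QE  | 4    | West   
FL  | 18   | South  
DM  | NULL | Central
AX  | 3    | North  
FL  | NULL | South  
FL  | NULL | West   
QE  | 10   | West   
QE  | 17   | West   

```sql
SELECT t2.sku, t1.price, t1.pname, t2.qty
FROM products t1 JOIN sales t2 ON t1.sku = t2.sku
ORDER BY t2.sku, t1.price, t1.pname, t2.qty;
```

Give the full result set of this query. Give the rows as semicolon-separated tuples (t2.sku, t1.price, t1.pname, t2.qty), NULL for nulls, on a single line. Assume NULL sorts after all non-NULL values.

(DM, 41, Panel, NULL)

INNER JOIN keeps only pairs where the ON condition holds.
Matching on t1.sku = t2.sku. A NULL in a compared column never satisfies the condition.
Matched pairs: 1.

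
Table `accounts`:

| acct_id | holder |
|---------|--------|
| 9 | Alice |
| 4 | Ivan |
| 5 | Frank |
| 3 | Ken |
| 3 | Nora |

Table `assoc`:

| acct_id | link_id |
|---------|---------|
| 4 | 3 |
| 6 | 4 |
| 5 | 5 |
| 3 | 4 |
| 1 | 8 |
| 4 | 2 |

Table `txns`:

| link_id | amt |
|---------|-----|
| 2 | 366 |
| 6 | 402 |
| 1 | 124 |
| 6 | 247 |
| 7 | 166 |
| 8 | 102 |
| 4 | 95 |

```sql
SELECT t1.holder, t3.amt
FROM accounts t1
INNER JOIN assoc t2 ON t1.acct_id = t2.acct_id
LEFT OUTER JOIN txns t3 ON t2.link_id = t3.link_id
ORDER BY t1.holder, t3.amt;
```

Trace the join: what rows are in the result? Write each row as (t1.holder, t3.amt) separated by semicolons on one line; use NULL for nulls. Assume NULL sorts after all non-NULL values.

(Frank, NULL); (Ivan, 366); (Ivan, NULL); (Ken, 95); (Nora, 95)

Joins associate left-to-right: accounts INNER JOIN assoc on acct_id gives 5 intermediate row(s).
Then LEFT JOIN `txns t3` on link_id: each of those 5 rows is kept; rows whose t2.link_id has no match in t3 get NULL for t3's columns.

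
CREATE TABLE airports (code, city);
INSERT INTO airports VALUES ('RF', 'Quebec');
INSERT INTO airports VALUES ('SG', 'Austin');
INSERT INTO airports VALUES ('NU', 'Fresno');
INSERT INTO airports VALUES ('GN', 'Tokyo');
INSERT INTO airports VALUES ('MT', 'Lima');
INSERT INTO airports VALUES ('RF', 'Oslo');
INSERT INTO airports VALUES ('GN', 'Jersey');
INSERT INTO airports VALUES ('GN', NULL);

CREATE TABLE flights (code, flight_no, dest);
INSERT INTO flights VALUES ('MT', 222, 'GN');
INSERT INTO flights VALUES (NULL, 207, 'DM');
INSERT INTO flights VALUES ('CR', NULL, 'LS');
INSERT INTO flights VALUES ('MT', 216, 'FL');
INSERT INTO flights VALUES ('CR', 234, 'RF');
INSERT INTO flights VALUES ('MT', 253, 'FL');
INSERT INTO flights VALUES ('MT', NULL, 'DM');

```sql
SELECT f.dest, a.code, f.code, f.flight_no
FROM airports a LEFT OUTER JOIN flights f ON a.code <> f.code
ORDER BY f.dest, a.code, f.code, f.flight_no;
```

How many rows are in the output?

LEFT JOIN keeps every row from `airports`; unmatched rows get NULL for `flights`'s columns.
Matching on a.code <> f.code. A NULL in a compared column never satisfies the condition.
- a (code=RF) pairs with 6 row(s) of f.
- a (code=SG) pairs with 6 row(s) of f.
- a (code=NU) pairs with 6 row(s) of f.
- a (code=GN) pairs with 6 row(s) of f.
- a (code=MT) pairs with 2 row(s) of f.
- a (code=RF) pairs with 6 row(s) of f.
- a (code=GN) pairs with 6 row(s) of f.
- a (code=GN) pairs with 6 row(s) of f.
Total: 44 rows.

44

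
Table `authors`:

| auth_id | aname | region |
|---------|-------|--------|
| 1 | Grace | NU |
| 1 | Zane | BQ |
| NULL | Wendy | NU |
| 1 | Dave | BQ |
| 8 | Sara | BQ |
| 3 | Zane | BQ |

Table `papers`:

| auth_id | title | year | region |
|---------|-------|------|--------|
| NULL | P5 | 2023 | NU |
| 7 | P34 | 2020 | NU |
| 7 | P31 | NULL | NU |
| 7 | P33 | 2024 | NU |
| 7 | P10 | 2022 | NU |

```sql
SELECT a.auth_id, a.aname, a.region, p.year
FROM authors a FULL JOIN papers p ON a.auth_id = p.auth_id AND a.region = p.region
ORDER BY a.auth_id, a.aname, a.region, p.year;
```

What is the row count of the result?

FULL OUTER JOIN keeps every row from both sides; unmatched rows get NULL for the other side's columns.
Matching on a.auth_id = p.auth_id AND a.region = p.region. A NULL in a compared column never satisfies the condition.
- a (auth_id=1, region=NU) has no partner → padded with NULL.
- a (auth_id=1, region=BQ) has no partner → padded with NULL.
- a (auth_id=NULL, region=NU) has no partner → padded with NULL.
- a (auth_id=1, region=BQ) has no partner → padded with NULL.
- a (auth_id=8, region=BQ) has no partner → padded with NULL.
- a (auth_id=3, region=BQ) has no partner → padded with NULL.
- plus 5 unmatched p row(s), each kept with NULL a columns.
Total: 0 matched + 11 padded = 11 rows.

11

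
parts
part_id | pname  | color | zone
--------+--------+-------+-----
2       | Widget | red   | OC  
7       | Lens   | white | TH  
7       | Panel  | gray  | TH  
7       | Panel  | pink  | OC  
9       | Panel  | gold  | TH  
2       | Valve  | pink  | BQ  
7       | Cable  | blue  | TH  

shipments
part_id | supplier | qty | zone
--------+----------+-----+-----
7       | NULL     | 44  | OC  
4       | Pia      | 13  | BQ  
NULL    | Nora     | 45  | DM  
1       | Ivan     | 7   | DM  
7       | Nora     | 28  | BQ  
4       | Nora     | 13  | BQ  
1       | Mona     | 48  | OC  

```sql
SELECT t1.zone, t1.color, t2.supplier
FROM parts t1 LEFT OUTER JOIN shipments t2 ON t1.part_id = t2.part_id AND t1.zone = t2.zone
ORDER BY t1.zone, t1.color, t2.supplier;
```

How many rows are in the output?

7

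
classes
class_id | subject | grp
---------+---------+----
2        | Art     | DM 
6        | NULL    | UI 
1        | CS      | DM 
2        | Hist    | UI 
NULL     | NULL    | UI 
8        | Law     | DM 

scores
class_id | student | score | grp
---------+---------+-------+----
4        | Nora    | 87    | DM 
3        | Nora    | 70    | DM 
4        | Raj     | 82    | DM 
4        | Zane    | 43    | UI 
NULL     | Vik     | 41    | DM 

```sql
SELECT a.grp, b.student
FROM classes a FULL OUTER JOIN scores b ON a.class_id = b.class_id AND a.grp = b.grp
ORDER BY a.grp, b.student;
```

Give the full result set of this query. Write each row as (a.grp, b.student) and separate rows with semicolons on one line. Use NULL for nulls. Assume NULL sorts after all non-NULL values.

(DM, NULL); (DM, NULL); (DM, NULL); (UI, NULL); (UI, NULL); (UI, NULL); (NULL, Nora); (NULL, Nora); (NULL, Raj); (NULL, Vik); (NULL, Zane)

FULL OUTER JOIN keeps every row from both sides; unmatched rows get NULL for the other side's columns.
Matching on a.class_id = b.class_id AND a.grp = b.grp. A NULL in a compared column never satisfies the condition.
- class_id=2, grp=DM: no b row matches, row kept with b columns NULL.
- class_id=6, grp=UI: no b row matches, row kept with b columns NULL.
- class_id=1, grp=DM: no b row matches, row kept with b columns NULL.
- class_id=2, grp=UI: no b row matches, row kept with b columns NULL.
- class_id=NULL, grp=UI: no b row matches, row kept with b columns NULL.
- class_id=8, grp=DM: no b row matches, row kept with b columns NULL.
- 5 b row(s) had no a match → kept, a columns NULL.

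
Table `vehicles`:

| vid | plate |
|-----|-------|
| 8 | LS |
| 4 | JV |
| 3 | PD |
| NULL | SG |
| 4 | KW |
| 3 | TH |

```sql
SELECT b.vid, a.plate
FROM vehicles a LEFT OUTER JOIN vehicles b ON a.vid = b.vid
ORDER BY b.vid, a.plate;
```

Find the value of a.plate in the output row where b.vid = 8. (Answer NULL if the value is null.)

LS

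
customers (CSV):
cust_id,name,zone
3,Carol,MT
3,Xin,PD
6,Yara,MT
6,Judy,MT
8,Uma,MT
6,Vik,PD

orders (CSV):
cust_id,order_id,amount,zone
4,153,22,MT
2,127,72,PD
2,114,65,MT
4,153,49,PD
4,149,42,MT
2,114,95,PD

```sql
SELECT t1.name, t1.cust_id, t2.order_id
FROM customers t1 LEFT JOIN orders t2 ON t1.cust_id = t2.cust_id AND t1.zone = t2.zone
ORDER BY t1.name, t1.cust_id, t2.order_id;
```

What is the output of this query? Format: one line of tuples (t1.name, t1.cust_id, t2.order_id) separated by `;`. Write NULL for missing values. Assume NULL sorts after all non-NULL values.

LEFT JOIN keeps every row from `customers`; unmatched rows get NULL for `orders`'s columns.
Matching on t1.cust_id = t2.cust_id AND t1.zone = t2.zone.
Matched pairs: 0; unmatched t1 rows kept: 6.

(Carol, 3, NULL); (Judy, 6, NULL); (Uma, 8, NULL); (Vik, 6, NULL); (Xin, 3, NULL); (Yara, 6, NULL)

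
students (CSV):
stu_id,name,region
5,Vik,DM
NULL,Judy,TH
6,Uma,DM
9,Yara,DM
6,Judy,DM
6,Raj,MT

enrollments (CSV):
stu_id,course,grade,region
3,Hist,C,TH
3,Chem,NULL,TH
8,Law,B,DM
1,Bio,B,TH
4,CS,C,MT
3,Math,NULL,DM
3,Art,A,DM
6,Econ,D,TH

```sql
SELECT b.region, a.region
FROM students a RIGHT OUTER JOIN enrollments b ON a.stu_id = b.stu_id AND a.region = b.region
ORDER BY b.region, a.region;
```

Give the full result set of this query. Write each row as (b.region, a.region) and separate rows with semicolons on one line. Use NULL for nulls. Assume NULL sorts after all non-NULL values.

(DM, NULL); (DM, NULL); (DM, NULL); (MT, NULL); (TH, NULL); (TH, NULL); (TH, NULL); (TH, NULL)

RIGHT JOIN keeps every row from `enrollments`; unmatched rows get NULL for `students`'s columns.
Matching on a.stu_id = b.stu_id AND a.region = b.region. A NULL in a compared column never satisfies the condition.
Matched pairs: 0; unmatched b rows kept: 8.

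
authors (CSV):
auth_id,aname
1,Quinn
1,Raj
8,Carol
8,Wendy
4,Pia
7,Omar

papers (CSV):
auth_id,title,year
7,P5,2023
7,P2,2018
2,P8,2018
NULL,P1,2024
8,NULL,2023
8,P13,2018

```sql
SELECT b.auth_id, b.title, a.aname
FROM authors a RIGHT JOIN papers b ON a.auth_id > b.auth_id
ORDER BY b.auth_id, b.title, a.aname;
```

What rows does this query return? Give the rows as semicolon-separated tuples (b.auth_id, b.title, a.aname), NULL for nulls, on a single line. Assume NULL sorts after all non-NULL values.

(2, P8, Carol); (2, P8, Omar); (2, P8, Pia); (2, P8, Wendy); (7, P2, Carol); (7, P2, Wendy); (7, P5, Carol); (7, P5, Wendy); (8, P13, NULL); (8, NULL, NULL); (NULL, P1, NULL)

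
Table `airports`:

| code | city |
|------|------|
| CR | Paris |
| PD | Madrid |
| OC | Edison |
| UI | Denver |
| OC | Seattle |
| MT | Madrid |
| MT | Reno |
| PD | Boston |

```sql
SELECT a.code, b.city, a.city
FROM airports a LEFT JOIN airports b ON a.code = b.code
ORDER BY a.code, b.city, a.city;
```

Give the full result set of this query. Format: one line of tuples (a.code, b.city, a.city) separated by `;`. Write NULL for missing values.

(CR, Paris, Paris); (MT, Madrid, Madrid); (MT, Madrid, Reno); (MT, Reno, Madrid); (MT, Reno, Reno); (OC, Edison, Edison); (OC, Edison, Seattle); (OC, Seattle, Edison); (OC, Seattle, Seattle); (PD, Boston, Boston); (PD, Boston, Madrid); (PD, Madrid, Boston); (PD, Madrid, Madrid); (UI, Denver, Denver)

LEFT JOIN keeps every row from `airports a`; unmatched rows get NULL for `airports b`'s columns.
Matching on a.code = b.code.
Matched pairs: 14; unmatched a rows kept: 0.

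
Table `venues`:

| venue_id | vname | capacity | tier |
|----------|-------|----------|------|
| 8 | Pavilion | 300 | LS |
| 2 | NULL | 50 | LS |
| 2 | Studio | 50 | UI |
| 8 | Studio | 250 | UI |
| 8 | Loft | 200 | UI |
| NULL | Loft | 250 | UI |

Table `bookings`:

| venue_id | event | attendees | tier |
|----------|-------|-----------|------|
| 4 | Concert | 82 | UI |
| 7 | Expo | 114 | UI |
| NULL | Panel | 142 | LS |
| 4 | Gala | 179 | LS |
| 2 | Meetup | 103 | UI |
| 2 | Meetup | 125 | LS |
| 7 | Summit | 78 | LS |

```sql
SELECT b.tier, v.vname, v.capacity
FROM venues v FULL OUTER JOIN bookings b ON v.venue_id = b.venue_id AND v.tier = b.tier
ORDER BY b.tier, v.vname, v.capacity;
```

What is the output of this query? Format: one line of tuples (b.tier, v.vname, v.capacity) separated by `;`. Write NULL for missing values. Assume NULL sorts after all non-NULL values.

FULL OUTER JOIN keeps every row from both sides; unmatched rows get NULL for the other side's columns.
Matching on v.venue_id = b.venue_id AND v.tier = b.tier. A NULL in a compared column never satisfies the condition.
Matched pairs: 2; unmatched v rows kept: 4; unmatched b rows kept: 5.

(LS, NULL, 50); (LS, NULL, NULL); (LS, NULL, NULL); (LS, NULL, NULL); (UI, Studio, 50); (UI, NULL, NULL); (UI, NULL, NULL); (NULL, Loft, 200); (NULL, Loft, 250); (NULL, Pavilion, 300); (NULL, Studio, 250)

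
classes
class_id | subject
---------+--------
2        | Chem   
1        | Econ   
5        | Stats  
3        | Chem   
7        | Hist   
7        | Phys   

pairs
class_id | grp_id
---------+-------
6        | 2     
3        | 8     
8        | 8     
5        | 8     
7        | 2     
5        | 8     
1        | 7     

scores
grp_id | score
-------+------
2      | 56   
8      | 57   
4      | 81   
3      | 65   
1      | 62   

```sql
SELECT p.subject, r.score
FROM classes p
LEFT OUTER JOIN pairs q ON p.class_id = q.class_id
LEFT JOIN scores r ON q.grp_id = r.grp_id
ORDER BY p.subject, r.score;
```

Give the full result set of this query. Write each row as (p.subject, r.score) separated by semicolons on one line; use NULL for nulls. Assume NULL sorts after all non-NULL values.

Joins associate left-to-right: classes LEFT JOIN pairs on class_id gives 7 intermediate row(s).
Then LEFT JOIN `scores r` on grp_id: each of those 7 rows is kept; rows whose q.grp_id has no match in r get NULL for r's columns.

(Chem, 57); (Chem, NULL); (Econ, NULL); (Hist, 56); (Phys, 56); (Stats, 57); (Stats, 57)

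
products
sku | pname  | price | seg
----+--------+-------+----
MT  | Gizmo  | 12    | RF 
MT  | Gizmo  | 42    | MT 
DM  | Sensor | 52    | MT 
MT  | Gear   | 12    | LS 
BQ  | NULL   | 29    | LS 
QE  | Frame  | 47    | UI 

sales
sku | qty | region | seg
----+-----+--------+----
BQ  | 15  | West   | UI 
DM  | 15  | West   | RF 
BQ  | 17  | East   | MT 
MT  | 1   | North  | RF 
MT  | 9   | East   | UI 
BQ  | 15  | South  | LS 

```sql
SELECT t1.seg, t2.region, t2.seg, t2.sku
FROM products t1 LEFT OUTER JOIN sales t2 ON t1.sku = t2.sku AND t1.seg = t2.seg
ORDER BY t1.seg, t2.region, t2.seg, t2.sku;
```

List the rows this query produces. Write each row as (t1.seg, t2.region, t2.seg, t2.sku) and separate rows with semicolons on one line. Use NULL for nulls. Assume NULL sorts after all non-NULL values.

(LS, South, LS, BQ); (LS, NULL, NULL, NULL); (MT, NULL, NULL, NULL); (MT, NULL, NULL, NULL); (RF, North, RF, MT); (UI, NULL, NULL, NULL)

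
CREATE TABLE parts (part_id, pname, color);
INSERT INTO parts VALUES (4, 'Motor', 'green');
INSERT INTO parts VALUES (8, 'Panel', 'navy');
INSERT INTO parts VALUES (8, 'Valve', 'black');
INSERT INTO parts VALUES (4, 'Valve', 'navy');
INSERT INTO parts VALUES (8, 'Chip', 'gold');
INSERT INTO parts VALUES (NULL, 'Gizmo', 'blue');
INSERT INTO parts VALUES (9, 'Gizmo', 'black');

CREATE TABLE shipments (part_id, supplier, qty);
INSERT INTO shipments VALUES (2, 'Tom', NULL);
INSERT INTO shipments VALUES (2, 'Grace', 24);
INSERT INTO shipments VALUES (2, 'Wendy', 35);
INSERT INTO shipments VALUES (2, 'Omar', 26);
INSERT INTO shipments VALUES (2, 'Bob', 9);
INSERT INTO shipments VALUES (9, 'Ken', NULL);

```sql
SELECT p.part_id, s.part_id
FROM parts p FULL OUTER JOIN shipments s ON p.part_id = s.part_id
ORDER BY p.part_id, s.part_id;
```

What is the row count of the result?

FULL OUTER JOIN keeps every row from both sides; unmatched rows get NULL for the other side's columns.
Matching on p.part_id = s.part_id. A NULL in a compared column never satisfies the condition.
- p row (part_id=4): no match → kept, s columns NULL.
- p row (part_id=8): no match → kept, s columns NULL.
- p row (part_id=8): no match → kept, s columns NULL.
- p row (part_id=4): no match → kept, s columns NULL.
- p row (part_id=8): no match → kept, s columns NULL.
- p row (part_id=NULL): no match → kept, s columns NULL.
- p row (part_id=9): matches 1 s row(s) → 1 output row(s).
- 5 row(s) from s found no p partner → padded with NULL.
Total: 1 matched + 11 padded = 12 rows.

12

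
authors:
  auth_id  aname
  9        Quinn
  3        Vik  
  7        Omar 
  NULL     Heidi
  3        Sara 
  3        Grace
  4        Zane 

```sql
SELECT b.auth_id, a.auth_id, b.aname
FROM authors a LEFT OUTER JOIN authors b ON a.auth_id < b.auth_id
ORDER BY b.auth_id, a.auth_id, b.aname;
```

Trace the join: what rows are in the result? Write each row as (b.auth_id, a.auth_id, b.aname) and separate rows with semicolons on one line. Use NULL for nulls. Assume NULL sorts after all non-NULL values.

LEFT JOIN keeps every row from `authors a`; unmatched rows get NULL for `authors b`'s columns.
Matching on a.auth_id < b.auth_id. A NULL in a compared column never satisfies the condition.
Matched pairs: 12; unmatched a rows kept: 2.

(4, 3, Zane); (4, 3, Zane); (4, 3, Zane); (7, 3, Omar); (7, 3, Omar); (7, 3, Omar); (7, 4, Omar); (9, 3, Quinn); (9, 3, Quinn); (9, 3, Quinn); (9, 4, Quinn); (9, 7, Quinn); (NULL, 9, NULL); (NULL, NULL, NULL)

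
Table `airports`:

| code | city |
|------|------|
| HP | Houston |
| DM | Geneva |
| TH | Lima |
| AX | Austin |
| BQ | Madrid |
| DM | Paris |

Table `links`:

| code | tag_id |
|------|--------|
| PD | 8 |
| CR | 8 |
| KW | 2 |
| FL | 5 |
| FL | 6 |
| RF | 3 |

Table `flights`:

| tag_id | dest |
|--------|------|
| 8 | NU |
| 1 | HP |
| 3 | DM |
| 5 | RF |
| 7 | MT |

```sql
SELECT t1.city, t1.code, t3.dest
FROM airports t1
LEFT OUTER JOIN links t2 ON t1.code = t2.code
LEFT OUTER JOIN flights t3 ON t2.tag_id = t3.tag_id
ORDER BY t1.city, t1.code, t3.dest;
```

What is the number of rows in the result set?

6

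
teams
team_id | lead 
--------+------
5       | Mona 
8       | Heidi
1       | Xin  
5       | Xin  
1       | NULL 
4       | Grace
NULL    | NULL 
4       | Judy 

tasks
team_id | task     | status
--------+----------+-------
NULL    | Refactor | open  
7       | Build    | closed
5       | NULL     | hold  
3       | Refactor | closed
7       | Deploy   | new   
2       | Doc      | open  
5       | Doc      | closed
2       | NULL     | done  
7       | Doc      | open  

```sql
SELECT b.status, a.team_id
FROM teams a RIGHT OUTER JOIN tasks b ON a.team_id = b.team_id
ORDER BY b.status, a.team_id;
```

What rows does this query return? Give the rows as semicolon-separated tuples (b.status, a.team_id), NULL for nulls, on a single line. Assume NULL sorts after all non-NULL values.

RIGHT JOIN keeps every row from `tasks`; unmatched rows get NULL for `teams`'s columns.
Matching on a.team_id = b.team_id. A NULL in a compared column never satisfies the condition.
Matched pairs: 4; unmatched b rows kept: 7.

(closed, 5); (closed, 5); (closed, NULL); (closed, NULL); (done, NULL); (hold, 5); (hold, 5); (new, NULL); (open, NULL); (open, NULL); (open, NULL)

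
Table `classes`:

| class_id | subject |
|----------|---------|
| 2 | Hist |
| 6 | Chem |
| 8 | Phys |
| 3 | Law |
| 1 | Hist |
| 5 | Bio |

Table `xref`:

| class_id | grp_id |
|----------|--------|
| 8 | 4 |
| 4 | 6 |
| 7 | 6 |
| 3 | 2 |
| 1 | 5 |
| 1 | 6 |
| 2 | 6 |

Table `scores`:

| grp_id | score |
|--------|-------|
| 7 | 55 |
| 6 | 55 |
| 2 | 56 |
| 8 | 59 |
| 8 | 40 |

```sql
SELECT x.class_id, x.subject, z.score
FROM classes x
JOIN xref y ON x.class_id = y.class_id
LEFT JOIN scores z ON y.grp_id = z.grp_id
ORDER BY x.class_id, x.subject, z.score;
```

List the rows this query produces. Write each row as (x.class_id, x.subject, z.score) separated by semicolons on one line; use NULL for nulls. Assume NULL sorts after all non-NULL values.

Step 1 — x INNER JOIN y on class_id → 5 row(s).
Then LEFT JOIN `scores z` on grp_id: each of those 5 rows is kept; rows whose y.grp_id has no match in z get NULL for z's columns.

(1, Hist, 55); (1, Hist, NULL); (2, Hist, 55); (3, Law, 56); (8, Phys, NULL)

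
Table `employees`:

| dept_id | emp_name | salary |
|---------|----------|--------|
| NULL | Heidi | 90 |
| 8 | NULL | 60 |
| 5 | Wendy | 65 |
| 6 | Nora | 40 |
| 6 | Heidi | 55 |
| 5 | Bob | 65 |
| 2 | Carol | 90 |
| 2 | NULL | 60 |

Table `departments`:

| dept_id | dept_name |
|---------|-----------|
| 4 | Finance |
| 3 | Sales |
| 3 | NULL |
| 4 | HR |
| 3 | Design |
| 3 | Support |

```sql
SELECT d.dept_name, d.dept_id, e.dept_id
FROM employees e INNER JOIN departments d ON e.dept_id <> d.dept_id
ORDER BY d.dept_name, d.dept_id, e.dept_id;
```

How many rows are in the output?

INNER JOIN keeps only pairs where the ON condition holds.
Matching on e.dept_id <> d.dept_id. A NULL in a compared column never satisfies the condition.
- dept_id=NULL: no matching d row, dropped.
- dept_id=8: 6 matching d row(s), so 6 row(s) emitted.
- dept_id=5: 6 matching d row(s), so 6 row(s) emitted.
- dept_id=6: 6 matching d row(s), so 6 row(s) emitted.
- dept_id=6: 6 matching d row(s), so 6 row(s) emitted.
- dept_id=5: 6 matching d row(s), so 6 row(s) emitted.
- dept_id=2: 6 matching d row(s), so 6 row(s) emitted.
- dept_id=2: 6 matching d row(s), so 6 row(s) emitted.
Total: 42 rows.

42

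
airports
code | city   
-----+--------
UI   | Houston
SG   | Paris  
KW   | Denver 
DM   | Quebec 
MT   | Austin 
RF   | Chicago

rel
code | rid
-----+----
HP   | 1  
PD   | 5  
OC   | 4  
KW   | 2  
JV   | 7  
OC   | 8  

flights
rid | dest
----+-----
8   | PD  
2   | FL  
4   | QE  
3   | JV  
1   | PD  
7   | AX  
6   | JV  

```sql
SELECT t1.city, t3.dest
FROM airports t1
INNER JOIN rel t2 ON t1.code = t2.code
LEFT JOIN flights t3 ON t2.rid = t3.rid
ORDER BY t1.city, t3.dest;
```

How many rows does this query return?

1

Joins associate left-to-right: airports INNER JOIN rel on code gives 1 intermediate row(s).
Then LEFT JOIN `flights t3` on rid: each of those 1 rows is kept; rows whose t2.rid has no match in t3 get NULL for t3's columns.
Result: 1 row(s).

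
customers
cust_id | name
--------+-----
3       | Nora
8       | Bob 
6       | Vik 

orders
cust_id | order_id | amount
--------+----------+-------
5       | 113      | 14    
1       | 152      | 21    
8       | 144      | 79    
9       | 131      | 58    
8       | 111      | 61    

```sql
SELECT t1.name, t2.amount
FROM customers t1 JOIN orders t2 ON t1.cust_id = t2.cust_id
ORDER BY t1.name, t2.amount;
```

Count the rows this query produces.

2

INNER JOIN keeps only pairs where the ON condition holds.
Matching on t1.cust_id = t2.cust_id.
Matched pairs: 2.
Total: 2 rows.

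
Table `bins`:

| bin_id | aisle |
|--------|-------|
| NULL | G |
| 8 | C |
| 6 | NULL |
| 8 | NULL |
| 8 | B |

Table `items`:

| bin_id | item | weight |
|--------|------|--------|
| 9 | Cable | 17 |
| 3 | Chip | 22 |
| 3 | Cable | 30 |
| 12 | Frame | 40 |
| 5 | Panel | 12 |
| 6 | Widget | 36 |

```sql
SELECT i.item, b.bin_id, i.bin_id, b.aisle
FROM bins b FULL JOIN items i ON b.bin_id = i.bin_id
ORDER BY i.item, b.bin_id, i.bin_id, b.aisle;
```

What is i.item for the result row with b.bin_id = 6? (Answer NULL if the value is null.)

Widget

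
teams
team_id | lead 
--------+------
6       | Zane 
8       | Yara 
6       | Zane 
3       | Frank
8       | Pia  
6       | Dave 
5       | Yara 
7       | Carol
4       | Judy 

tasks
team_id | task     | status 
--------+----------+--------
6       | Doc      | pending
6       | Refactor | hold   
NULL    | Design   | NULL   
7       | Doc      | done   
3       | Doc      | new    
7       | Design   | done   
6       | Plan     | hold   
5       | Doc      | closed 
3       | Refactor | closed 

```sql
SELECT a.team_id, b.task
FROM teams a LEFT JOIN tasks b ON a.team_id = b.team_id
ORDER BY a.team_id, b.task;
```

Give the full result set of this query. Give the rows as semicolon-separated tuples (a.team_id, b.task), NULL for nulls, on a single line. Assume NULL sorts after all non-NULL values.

(3, Doc); (3, Refactor); (4, NULL); (5, Doc); (6, Doc); (6, Doc); (6, Doc); (6, Plan); (6, Plan); (6, Plan); (6, Refactor); (6, Refactor); (6, Refactor); (7, Design); (7, Doc); (8, NULL); (8, NULL)

LEFT JOIN keeps every row from `teams`; unmatched rows get NULL for `tasks`'s columns.
Matching on a.team_id = b.team_id. A NULL in a compared column never satisfies the condition.
- team_id=6: 3 matching b row(s), so 3 row(s) emitted.
- team_id=8: no b row matches, row kept with b columns NULL.
- team_id=6: 3 matching b row(s), so 3 row(s) emitted.
- team_id=3: 2 matching b row(s), so 2 row(s) emitted.
- team_id=8: no b row matches, row kept with b columns NULL.
- team_id=6: 3 matching b row(s), so 3 row(s) emitted.
- team_id=5: 1 matching b row(s), so 1 row(s) emitted.
- team_id=7: 2 matching b row(s), so 2 row(s) emitted.
- team_id=4: no b row matches, row kept with b columns NULL.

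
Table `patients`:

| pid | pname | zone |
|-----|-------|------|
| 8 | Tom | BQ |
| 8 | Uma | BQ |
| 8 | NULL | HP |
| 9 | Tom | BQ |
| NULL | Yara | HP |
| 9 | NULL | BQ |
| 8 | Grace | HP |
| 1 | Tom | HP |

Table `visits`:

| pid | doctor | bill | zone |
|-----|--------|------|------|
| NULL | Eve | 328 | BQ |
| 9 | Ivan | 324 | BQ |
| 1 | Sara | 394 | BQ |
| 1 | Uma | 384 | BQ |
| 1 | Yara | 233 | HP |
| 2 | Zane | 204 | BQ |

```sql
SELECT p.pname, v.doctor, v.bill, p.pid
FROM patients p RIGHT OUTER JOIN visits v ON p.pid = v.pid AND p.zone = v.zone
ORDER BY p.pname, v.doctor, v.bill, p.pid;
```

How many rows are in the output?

RIGHT JOIN keeps every row from `visits`; unmatched rows get NULL for `patients`'s columns.
Matching on p.pid = v.pid AND p.zone = v.zone. A NULL in a compared column never satisfies the condition.
- p row (pid=8, zone=BQ): no match.
- p row (pid=8, zone=BQ): no match.
- p row (pid=8, zone=HP): no match.
- p row (pid=9, zone=BQ): matches 1 v row(s) → 1 output row(s).
- p row (pid=NULL, zone=HP): no match.
- p row (pid=9, zone=BQ): matches 1 v row(s) → 1 output row(s).
- p row (pid=8, zone=HP): no match.
- p row (pid=1, zone=HP): matches 1 v row(s) → 1 output row(s).
- plus 4 unmatched v row(s), each kept with NULL p columns.
Total: 3 matched + 4 padded = 7 rows.

7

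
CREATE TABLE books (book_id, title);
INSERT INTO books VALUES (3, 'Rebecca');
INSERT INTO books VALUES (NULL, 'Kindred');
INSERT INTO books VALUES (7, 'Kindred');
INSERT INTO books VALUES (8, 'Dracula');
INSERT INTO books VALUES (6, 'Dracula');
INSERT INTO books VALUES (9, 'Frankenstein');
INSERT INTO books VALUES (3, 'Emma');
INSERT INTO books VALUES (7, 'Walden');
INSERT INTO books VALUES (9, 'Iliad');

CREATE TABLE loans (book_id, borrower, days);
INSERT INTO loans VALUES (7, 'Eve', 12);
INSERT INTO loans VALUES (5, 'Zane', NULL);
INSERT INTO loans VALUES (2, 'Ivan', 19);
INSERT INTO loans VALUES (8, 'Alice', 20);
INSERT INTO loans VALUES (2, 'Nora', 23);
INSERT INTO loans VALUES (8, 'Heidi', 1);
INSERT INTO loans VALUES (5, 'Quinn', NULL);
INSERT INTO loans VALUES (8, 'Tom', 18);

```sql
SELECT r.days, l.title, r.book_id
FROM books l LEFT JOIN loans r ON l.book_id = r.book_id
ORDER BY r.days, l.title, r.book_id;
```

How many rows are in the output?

11

LEFT JOIN keeps every row from `books`; unmatched rows get NULL for `loans`'s columns.
Matching on l.book_id = r.book_id. A NULL in a compared column never satisfies the condition.
Matched pairs: 5; unmatched l rows kept: 6.
Total: 5 matched + 6 padded = 11 rows.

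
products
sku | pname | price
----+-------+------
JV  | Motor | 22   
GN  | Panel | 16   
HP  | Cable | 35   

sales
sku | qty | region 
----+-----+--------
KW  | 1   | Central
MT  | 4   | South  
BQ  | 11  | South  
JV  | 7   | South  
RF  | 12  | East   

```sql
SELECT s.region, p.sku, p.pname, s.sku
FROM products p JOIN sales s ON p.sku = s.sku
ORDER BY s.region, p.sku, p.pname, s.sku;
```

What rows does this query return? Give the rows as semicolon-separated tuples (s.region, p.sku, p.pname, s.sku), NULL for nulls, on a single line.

(South, JV, Motor, JV)

INNER JOIN keeps only pairs where the ON condition holds.
Matching on p.sku = s.sku.
- p[0] sku=JV → 1 match(es) in s → 1 row(s).
- p[1] sku=GN → no match; dropped.
- p[2] sku=HP → no match; dropped.
After projecting and ordering:
s.region | p.sku | p.pname | s.sku
South | JV | Motor | JV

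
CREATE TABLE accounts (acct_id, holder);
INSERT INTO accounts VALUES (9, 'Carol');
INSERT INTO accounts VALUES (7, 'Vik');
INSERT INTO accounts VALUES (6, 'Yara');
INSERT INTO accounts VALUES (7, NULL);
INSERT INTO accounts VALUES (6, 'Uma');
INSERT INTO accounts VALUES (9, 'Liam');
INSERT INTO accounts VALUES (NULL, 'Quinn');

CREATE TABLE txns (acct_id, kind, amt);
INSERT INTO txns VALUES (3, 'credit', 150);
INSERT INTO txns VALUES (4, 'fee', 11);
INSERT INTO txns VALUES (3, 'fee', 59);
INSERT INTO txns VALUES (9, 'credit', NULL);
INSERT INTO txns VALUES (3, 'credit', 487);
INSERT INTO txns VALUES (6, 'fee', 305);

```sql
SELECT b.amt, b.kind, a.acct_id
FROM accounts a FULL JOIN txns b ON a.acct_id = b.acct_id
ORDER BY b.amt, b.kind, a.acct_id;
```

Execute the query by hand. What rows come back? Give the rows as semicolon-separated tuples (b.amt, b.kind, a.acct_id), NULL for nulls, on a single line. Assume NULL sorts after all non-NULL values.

FULL OUTER JOIN keeps every row from both sides; unmatched rows get NULL for the other side's columns.
Matching on a.acct_id = b.acct_id. A NULL in a compared column never satisfies the condition.
Matched pairs: 4; unmatched a rows kept: 3; unmatched b rows kept: 4.

(11, fee, NULL); (59, fee, NULL); (150, credit, NULL); (305, fee, 6); (305, fee, 6); (487, credit, NULL); (NULL, credit, 9); (NULL, credit, 9); (NULL, NULL, 7); (NULL, NULL, 7); (NULL, NULL, NULL)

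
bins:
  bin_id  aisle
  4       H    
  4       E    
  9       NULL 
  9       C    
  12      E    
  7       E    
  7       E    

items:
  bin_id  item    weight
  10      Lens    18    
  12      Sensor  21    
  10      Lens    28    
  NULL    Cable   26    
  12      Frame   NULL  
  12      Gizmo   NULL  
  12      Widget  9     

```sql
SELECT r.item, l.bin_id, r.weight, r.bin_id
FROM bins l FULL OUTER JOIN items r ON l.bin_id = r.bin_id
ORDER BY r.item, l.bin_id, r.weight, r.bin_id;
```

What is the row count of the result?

FULL OUTER JOIN keeps every row from both sides; unmatched rows get NULL for the other side's columns.
Matching on l.bin_id = r.bin_id. A NULL in a compared column never satisfies the condition.
Matched pairs: 4; unmatched l rows kept: 6; unmatched r rows kept: 3.
Total: 4 matched + 9 padded = 13 rows.

13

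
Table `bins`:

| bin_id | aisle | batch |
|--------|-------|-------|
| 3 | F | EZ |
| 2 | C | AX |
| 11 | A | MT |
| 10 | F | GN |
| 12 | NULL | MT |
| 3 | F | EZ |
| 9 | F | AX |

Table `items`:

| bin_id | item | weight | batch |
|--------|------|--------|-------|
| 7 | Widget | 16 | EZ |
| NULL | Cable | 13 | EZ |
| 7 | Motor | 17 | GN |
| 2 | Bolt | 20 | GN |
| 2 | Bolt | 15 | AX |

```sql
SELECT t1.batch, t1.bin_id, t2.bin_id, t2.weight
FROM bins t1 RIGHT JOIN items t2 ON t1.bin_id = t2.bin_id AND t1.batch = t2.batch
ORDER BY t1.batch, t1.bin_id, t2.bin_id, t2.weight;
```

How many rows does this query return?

5

RIGHT JOIN keeps every row from `items`; unmatched rows get NULL for `bins`'s columns.
Matching on t1.bin_id = t2.bin_id AND t1.batch = t2.batch. A NULL in a compared column never satisfies the condition.
- bin_id=3, batch=EZ: no matching t2 row.
- bin_id=2, batch=AX: 1 matching t2 row(s), so 1 row(s) emitted.
- bin_id=11, batch=MT: no matching t2 row.
- bin_id=10, batch=GN: no matching t2 row.
- bin_id=12, batch=MT: no matching t2 row.
- bin_id=3, batch=EZ: no matching t2 row.
- bin_id=9, batch=AX: no matching t2 row.
- plus 4 unmatched t2 row(s), each kept with NULL t1 columns.
Total: 1 matched + 4 padded = 5 rows.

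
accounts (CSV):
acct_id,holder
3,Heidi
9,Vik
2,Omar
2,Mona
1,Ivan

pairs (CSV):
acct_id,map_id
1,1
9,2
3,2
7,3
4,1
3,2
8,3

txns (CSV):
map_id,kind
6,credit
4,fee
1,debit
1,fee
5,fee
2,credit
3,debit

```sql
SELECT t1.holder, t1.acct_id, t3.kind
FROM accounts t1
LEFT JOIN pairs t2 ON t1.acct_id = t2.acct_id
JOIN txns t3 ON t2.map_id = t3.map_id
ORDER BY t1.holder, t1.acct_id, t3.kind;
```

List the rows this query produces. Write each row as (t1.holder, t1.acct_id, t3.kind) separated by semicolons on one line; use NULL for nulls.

Step 1 — t1 LEFT JOIN t2 on acct_id → 6 row(s).
Then INNER JOIN `txns t3` on map_id: keep only rows whose t2.map_id appears in t3.

(Heidi, 3, credit); (Heidi, 3, credit); (Ivan, 1, debit); (Ivan, 1, fee); (Vik, 9, credit)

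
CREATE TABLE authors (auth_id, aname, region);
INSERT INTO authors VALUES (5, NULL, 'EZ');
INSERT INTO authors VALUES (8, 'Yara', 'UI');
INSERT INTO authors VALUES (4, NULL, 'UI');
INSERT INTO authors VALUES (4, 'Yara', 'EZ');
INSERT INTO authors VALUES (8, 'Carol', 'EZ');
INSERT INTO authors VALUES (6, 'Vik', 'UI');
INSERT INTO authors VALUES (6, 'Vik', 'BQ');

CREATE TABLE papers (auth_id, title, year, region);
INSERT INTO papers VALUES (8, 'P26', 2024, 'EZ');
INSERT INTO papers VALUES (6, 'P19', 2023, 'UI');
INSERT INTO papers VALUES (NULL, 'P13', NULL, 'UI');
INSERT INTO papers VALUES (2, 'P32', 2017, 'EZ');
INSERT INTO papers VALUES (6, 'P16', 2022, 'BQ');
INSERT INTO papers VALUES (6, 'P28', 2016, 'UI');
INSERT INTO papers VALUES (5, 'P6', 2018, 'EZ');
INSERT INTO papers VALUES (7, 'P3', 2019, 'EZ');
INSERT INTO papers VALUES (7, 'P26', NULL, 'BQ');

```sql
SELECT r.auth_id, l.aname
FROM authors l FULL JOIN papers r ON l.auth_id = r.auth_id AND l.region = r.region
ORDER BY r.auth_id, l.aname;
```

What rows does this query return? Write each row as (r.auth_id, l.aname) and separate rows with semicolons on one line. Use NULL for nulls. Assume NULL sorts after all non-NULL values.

FULL OUTER JOIN keeps every row from both sides; unmatched rows get NULL for the other side's columns.
Matching on l.auth_id = r.auth_id AND l.region = r.region. A NULL in a compared column never satisfies the condition.
Matched pairs: 5; unmatched l rows kept: 3; unmatched r rows kept: 4.

(2, NULL); (5, NULL); (6, Vik); (6, Vik); (6, Vik); (7, NULL); (7, NULL); (8, Carol); (NULL, Yara); (NULL, Yara); (NULL, NULL); (NULL, NULL)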